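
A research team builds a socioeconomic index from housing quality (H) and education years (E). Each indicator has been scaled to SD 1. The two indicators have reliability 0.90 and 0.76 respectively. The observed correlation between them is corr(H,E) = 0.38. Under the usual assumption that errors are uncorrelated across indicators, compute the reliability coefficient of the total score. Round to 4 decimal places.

Var(H+E) = 2 + 2·[0.38] = 2 + 0.76 = 2.76.
Because errors are independent across components, Cov(Tᵢ,Tⱼ) = Cov(Xᵢ,Xⱼ); the off-diagonal part of the true-score variance is the same as above.
True-score variance = [0.90 + 0.76] + 0.76 = 1.66 + 0.76 = 2.42.
Reliability = 2.42 / 2.76 = 0.8768.

0.8768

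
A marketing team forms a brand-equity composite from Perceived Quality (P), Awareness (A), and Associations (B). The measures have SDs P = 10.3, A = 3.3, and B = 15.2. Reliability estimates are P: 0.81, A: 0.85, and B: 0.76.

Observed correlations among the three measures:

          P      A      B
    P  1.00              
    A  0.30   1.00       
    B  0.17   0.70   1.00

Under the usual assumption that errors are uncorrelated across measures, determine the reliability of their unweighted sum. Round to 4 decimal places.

0.8430

Var(P+A+B) = 10.3² + 3.3² + 15.2² + 2·[10.3·3.3·0.30 + 10.3·15.2·0.17 + 3.3·15.2·0.70] = 348.02 + 143.848 = 491.868.
Because errors are independent across components, Cov(Tᵢ,Tⱼ) = Cov(Xᵢ,Xⱼ); the off-diagonal part of the true-score variance is the same as above.
True-score variance = [10.3²·0.81 + 3.3²·0.85 + 15.2²·0.76] + 143.848 = 270.78 + 143.848 = 414.628.
Reliability = 414.628 / 491.868 = 0.8430.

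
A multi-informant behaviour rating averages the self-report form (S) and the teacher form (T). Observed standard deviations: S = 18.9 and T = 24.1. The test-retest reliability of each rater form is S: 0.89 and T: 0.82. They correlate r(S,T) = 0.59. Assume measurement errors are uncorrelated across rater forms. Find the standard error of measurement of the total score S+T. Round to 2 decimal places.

Var(total) = 938.02 + 537.478 = 1475.5.
True-score variance = 794.181 + 537.478 = 1331.66, so reliability = 0.9025.
Error variance = 1475.5 − 1331.66 = 143.839; SEM = √143.839 = 11.99.

11.99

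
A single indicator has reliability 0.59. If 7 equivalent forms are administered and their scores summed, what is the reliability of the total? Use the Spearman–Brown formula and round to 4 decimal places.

0.9097

ρ_k = kρ / (1 + (k−1)ρ) = 7·0.59 / (1 + 6·0.59) = 4.130 / 4.540 = 0.9097.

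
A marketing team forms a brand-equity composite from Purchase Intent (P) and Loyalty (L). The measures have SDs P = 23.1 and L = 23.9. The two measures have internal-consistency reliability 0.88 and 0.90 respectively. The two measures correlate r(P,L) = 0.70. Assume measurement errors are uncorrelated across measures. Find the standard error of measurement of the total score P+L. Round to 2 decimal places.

11.01

Var(total) = 1104.82 + 772.926 = 1877.75.
True-score variance = 983.666 + 772.926 = 1756.59, so reliability = 0.9355.
Error variance = 1877.75 − 1756.59 = 121.154; SEM = √121.154 = 11.01.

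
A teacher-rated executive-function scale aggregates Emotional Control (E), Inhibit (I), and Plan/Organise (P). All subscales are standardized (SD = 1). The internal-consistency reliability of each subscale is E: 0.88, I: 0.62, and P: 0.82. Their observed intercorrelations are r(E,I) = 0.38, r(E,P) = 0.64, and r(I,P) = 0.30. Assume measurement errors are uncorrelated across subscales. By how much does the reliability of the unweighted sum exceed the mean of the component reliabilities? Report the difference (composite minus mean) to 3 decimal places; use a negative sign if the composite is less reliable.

Var(sum) = 3 + 2.64 = 5.64; true-score variance = 2.32 + 2.64 = 4.96; composite reliability = 0.8794.
Mean component reliability = 0.7733.
Difference = 0.8794 − 0.7733 = 0.106.

0.106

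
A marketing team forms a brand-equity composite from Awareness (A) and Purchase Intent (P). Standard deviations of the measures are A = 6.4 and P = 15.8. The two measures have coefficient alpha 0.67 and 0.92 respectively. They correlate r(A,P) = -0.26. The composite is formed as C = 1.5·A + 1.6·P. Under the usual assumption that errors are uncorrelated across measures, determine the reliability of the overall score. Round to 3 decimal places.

Var(C) = 1.5²·6.4² + 1.6²·15.8² + 2·[2.4·6.4·15.8·(-0.26)] = 731.238 − 126.198 = 605.041.
With uncorrelated errors the cross-covariances are all true-score covariance, so they carry over unchanged; only the diagonal terms shrink to ρᵢσᵢ².
True-score variance = [1.5²·6.4²·0.67 + 1.6²·15.8²·0.92] − 126.198 = 649.699 − 126.198 = 523.502.
Reliability = 523.502 / 605.041 = 0.865.

0.865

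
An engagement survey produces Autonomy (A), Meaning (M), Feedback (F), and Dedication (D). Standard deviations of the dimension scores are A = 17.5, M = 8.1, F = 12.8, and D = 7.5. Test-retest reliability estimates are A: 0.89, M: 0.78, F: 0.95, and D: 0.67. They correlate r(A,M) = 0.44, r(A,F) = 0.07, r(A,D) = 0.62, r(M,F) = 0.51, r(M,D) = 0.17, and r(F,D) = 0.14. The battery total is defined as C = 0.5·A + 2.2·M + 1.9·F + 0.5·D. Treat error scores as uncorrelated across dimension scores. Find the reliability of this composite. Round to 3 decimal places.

0.934

Var(C) = 0.5²·17.5² + 2.2²·8.1² + 1.9²·12.8² + 0.5²·7.5² + 2·[1.1·17.5·8.1·0.44 + 0.95·17.5·12.8·0.07 + 0.25·17.5·7.5·0.62 + 4.18·8.1·12.8·0.51 + 1.1·8.1·7.5·0.17 + 0.95·12.8·7.5·0.14] = 999.64 + 698 = 1697.64.
Because errors are independent across components, Cov(Tᵢ,Tⱼ) = Cov(Xᵢ,Xⱼ); the off-diagonal part of the true-score variance is the same as above.
True-score variance = [0.5²·17.5²·0.89 + 2.2²·8.1²·0.78 + 1.9²·12.8²·0.95 + 0.5²·7.5²·0.67] + 698 = 887.143 + 698 = 1585.14.
Reliability = 1585.14 / 1697.64 = 0.934.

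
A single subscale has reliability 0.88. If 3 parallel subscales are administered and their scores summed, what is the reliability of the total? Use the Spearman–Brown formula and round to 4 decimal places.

0.9565

ρ_k = kρ / (1 + (k−1)ρ) = 3·0.88 / (1 + 2·0.88) = 2.640 / 2.760 = 0.9565.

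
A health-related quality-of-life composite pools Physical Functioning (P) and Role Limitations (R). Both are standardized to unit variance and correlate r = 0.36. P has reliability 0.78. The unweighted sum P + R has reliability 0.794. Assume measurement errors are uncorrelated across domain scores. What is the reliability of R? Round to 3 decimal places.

0.660

Var(P+R) = 2 + 2·0.36 = 2.720.
True-score variance = ρ_P + ρ_R + 2·0.36, so 0.794 = (0.78 + ρ_R + 0.72) / 2.720.
ρ_R = 0.794·2.720 − 0.78 − 0.72 = 0.660.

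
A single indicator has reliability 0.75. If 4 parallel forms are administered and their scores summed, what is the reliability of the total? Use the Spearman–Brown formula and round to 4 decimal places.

ρ_k = kρ / (1 + (k−1)ρ) = 4·0.75 / (1 + 3·0.75) = 3.000 / 3.250 = 0.9231.

0.9231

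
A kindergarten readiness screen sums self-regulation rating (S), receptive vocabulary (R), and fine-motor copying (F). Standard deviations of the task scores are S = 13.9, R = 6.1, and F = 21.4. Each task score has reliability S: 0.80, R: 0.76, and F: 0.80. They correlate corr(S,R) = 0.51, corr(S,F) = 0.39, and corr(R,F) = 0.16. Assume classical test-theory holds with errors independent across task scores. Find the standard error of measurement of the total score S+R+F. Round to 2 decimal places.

Var(total) = 688.38 + 360.277 = 1048.66.
True-score variance = 549.216 + 360.277 = 909.493, so reliability = 0.8673.
Error variance = 1048.66 − 909.493 = 139.164; SEM = √139.164 = 11.80.

11.80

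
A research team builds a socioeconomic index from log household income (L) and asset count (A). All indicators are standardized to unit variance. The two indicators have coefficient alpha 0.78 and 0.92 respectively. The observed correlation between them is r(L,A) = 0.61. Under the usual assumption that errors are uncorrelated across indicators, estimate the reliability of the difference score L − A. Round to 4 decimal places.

0.6154

Var(L−A) = 1 + 1 − 2·0.61 = 2 − 1.22 = 0.78.
With uncorrelated errors the cross-covariances are all true-score covariance, so they carry over unchanged; only the diagonal terms shrink to ρᵢσᵢ².
True-score variance = [0.78 + 0.92] − 1.22 = 1.7 − 1.22 = 0.48.
Reliability = 0.48 / 0.78 = 0.6154.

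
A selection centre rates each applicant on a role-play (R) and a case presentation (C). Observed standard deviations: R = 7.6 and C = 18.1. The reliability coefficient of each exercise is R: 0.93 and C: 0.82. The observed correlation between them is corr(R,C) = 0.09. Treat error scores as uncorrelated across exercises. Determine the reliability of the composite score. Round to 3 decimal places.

Var(R+C) = 7.6² + 18.1² + 2·[7.6·18.1·0.09] = 385.37 + 24.7608 = 410.131.
Because errors are independent across components, Cov(Tᵢ,Tⱼ) = Cov(Xᵢ,Xⱼ); the off-diagonal part of the true-score variance is the same as above.
True-score variance = [7.6²·0.93 + 18.1²·0.82] + 24.7608 = 322.357 + 24.7608 = 347.118.
Reliability = 347.118 / 410.131 = 0.846.

0.846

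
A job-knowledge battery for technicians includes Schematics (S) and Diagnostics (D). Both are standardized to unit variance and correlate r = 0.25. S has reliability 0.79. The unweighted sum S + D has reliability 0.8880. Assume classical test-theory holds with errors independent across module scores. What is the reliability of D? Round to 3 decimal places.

0.930

Var(S+D) = 2 + 2·0.25 = 2.500.
True-score variance = ρ_S + ρ_D + 2·0.25, so 0.8880 = (0.79 + ρ_D + 0.50) / 2.500.
ρ_D = 0.8880·2.500 − 0.79 − 0.50 = 0.930.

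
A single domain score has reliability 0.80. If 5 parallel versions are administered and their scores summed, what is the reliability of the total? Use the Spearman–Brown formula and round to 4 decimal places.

0.9524

ρ_k = kρ / (1 + (k−1)ρ) = 5·0.80 / (1 + 4·0.80) = 4.000 / 4.200 = 0.9524.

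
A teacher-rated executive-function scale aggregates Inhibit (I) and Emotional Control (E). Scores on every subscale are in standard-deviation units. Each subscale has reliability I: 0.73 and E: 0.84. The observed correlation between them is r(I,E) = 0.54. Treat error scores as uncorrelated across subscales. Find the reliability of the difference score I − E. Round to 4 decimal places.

0.5326

Var(I−E) = 1 + 1 − 2·0.54 = 2 − 1.08 = 0.92.
With uncorrelated errors the cross-covariances are all true-score covariance, so they carry over unchanged; only the diagonal terms shrink to ρᵢσᵢ².
True-score variance = [0.73 + 0.84] − 1.08 = 1.57 − 1.08 = 0.49.
Reliability = 0.49 / 0.92 = 0.5326.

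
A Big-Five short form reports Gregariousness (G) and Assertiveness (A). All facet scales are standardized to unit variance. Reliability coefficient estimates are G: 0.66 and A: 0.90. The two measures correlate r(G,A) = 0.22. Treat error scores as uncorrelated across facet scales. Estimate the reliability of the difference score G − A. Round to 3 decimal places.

0.718

Var(G−A) = 1 + 1 − 2·0.22 = 2 − 0.44 = 1.56.
Because errors are independent across components, Cov(Tᵢ,Tⱼ) = Cov(Xᵢ,Xⱼ); the off-diagonal part of the true-score variance is the same as above.
True-score variance = [0.66 + 0.90] − 0.44 = 1.56 − 0.44 = 1.12.
Reliability = 1.12 / 1.56 = 0.718.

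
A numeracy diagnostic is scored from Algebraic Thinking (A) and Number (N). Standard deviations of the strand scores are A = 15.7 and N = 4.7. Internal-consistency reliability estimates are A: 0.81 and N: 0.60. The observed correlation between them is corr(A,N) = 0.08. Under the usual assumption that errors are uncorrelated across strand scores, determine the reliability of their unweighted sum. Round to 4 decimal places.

Var(A+N) = 15.7² + 4.7² + 2·[15.7·4.7·0.08] = 268.58 + 11.8064 = 280.386.
Under uncorrelated errors the observed covariances equal the true-score covariances, so only the own-variance terms attenuate.
True-score variance = [15.7²·0.81 + 4.7²·0.60] + 11.8064 = 212.911 + 11.8064 = 224.717.
Reliability = 224.717 / 280.386 = 0.8015.

0.8015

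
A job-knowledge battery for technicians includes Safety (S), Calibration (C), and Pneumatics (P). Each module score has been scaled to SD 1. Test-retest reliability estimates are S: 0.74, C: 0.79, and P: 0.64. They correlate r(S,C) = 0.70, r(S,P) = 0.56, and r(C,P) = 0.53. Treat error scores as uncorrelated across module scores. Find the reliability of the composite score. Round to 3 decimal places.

0.874

Var(S+C+P) = 3 + 2·[0.70 + 0.56 + 0.53] = 3 + 3.58 = 6.58.
Because errors are independent across components, Cov(Tᵢ,Tⱼ) = Cov(Xᵢ,Xⱼ); the off-diagonal part of the true-score variance is the same as above.
True-score variance = [0.74 + 0.79 + 0.64] + 3.58 = 2.17 + 3.58 = 5.75.
Reliability = 5.75 / 6.58 = 0.874.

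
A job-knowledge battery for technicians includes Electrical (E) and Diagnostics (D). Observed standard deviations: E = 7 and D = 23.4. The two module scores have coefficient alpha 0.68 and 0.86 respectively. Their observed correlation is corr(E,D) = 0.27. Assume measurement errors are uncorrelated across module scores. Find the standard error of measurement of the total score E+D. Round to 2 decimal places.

Var(total) = 596.56 + 88.452 = 685.012.
True-score variance = 504.222 + 88.452 = 592.674, so reliability = 0.8652.
Error variance = 685.012 − 592.674 = 92.3384; SEM = √92.3384 = 9.61.

9.61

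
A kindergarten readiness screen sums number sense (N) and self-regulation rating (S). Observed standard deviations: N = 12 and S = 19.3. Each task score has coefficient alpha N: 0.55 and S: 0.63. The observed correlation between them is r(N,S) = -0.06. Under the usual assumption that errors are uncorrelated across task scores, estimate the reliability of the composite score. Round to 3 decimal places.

Var(N+S) = 12² + 19.3² + 2·[12·19.3·(-0.06)] = 516.49 − 27.792 = 488.698.
With uncorrelated errors the cross-covariances are all true-score covariance, so they carry over unchanged; only the diagonal terms shrink to ρᵢσᵢ².
True-score variance = [12²·0.55 + 19.3²·0.63] − 27.792 = 313.869 − 27.792 = 286.077.
Reliability = 286.077 / 488.698 = 0.585.

0.585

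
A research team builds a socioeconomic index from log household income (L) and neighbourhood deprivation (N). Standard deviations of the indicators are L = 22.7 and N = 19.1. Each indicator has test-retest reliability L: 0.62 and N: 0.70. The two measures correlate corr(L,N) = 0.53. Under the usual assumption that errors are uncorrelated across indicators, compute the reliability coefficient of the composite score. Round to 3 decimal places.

0.772

Var(L+N) = 22.7² + 19.1² + 2·[22.7·19.1·0.53] = 880.1 + 459.584 = 1339.68.
Under uncorrelated errors the observed covariances equal the true-score covariances, so only the own-variance terms attenuate.
True-score variance = [22.7²·0.62 + 19.1²·0.70] + 459.584 = 574.847 + 459.584 = 1034.43.
Reliability = 1034.43 / 1339.68 = 0.772.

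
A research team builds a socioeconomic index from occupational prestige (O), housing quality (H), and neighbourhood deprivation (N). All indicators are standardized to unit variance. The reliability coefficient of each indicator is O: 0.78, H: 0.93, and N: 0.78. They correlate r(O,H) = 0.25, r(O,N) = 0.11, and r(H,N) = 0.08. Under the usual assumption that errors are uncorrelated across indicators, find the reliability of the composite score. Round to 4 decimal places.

0.8686

Var(O+H+N) = 3 + 2·[0.25 + 0.11 + 0.08] = 3 + 0.88 = 3.88.
Under uncorrelated errors the observed covariances equal the true-score covariances, so only the own-variance terms attenuate.
True-score variance = [0.78 + 0.93 + 0.78] + 0.88 = 2.49 + 0.88 = 3.37.
Reliability = 3.37 / 3.88 = 0.8686.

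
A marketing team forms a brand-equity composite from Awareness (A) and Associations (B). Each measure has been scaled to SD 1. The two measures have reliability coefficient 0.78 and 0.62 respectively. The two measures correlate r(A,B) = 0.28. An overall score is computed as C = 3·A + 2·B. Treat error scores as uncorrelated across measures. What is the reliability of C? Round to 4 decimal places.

Var(C) = 3² + 2² + 2·[6·0.28] = 13 + 3.36 = 16.36.
Under uncorrelated errors the observed covariances equal the true-score covariances, so only the own-variance terms attenuate.
True-score variance = [3²·0.78 + 2²·0.62] + 3.36 = 9.5 + 3.36 = 12.86.
Reliability = 12.86 / 16.36 = 0.7861.

0.7861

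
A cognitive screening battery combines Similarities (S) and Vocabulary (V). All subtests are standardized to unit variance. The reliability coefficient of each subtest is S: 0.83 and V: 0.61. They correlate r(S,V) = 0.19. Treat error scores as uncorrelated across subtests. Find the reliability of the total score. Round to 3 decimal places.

0.765

Var(S+V) = 2 + 2·[0.19] = 2 + 0.38 = 2.38.
Under uncorrelated errors the observed covariances equal the true-score covariances, so only the own-variance terms attenuate.
True-score variance = [0.83 + 0.61] + 0.38 = 1.44 + 0.38 = 1.82.
Reliability = 1.82 / 2.38 = 0.765.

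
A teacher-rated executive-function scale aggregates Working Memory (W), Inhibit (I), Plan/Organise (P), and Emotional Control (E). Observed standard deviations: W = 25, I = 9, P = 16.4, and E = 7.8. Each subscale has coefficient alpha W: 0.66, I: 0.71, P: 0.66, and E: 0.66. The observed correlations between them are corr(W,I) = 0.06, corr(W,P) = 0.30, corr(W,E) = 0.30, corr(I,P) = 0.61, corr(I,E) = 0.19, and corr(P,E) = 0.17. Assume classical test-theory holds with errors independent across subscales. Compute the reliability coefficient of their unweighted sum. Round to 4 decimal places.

0.7923

Var(W+I+P+E) = 25² + 9² + 16.4² + 7.8² + 2·[25·9·0.06 + 25·16.4·0.30 + 25·7.8·0.30 + 9·16.4·0.61 + 9·7.8·0.19 + 16.4·7.8·0.17] = 1035.8 + 640.241 = 1676.04.
Because errors are independent across components, Cov(Tᵢ,Tⱼ) = Cov(Xᵢ,Xⱼ); the off-diagonal part of the true-score variance is the same as above.
True-score variance = [25²·0.66 + 9²·0.71 + 16.4²·0.66 + 7.8²·0.66] + 640.241 = 687.678 + 640.241 = 1327.92.
Reliability = 1327.92 / 1676.04 = 0.7923.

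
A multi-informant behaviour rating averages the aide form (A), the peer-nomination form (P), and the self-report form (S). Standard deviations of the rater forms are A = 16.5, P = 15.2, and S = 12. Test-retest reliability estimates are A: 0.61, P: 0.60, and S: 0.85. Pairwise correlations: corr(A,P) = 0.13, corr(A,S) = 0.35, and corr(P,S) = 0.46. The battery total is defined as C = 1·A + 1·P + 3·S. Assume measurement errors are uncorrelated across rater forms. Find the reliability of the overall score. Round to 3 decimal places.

Var(C) = 16.5² + 15.2² + 3²·12² + 2·[16.5·15.2·0.13 + 3·16.5·12·0.35 + 3·15.2·12·0.46] = 1799.29 + 984.432 = 2783.72.
Because errors are independent across components, Cov(Tᵢ,Tⱼ) = Cov(Xᵢ,Xⱼ); the off-diagonal part of the true-score variance is the same as above.
True-score variance = [16.5²·0.61 + 15.2²·0.60 + 3²·12²·0.85] + 984.432 = 1406.3 + 984.432 = 2390.73.
Reliability = 2390.73 / 2783.72 = 0.859.

0.859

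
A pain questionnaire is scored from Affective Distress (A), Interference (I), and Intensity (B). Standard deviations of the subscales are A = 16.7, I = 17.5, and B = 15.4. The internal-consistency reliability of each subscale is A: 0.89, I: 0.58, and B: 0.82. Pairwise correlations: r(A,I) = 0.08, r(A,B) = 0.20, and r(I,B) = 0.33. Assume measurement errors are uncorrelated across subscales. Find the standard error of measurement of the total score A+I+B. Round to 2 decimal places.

14.21

Var(total) = 822.3 + 327.502 = 1149.8.
True-score variance = 620.308 + 327.502 = 947.81, so reliability = 0.8243.
Error variance = 1149.8 − 947.81 = 201.992; SEM = √201.992 = 14.21.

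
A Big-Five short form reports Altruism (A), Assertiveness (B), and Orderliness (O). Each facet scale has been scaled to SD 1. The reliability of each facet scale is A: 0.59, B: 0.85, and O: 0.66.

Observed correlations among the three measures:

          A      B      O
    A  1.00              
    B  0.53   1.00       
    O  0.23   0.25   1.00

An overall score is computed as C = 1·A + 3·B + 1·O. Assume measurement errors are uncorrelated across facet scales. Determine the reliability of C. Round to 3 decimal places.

0.870

Var(C) = 1 + 3² + 1 + 2·[3·0.53 + 0.23 + 3·0.25] = 11 + 5.14 = 16.14.
With uncorrelated errors the cross-covariances are all true-score covariance, so they carry over unchanged; only the diagonal terms shrink to ρᵢσᵢ².
True-score variance = [0.59 + 3²·0.85 + 0.66] + 5.14 = 8.9 + 5.14 = 14.04.
Reliability = 14.04 / 16.14 = 0.870.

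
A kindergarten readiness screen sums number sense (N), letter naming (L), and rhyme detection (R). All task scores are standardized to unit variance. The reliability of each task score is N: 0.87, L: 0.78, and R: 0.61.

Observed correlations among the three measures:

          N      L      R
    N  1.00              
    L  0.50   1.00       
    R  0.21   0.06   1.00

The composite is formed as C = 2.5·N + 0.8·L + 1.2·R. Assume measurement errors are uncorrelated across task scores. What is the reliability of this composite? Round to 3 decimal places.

Var(C) = 2.5² + 0.8² + 1.2² + 2·[2·0.50 + 3·0.21 + 0.96·0.06] = 8.33 + 3.3752 = 11.7052.
Under uncorrelated errors the observed covariances equal the true-score covariances, so only the own-variance terms attenuate.
True-score variance = [2.5²·0.87 + 0.8²·0.78 + 1.2²·0.61] + 3.3752 = 6.8151 + 3.3752 = 10.1903.
Reliability = 10.1903 / 11.7052 = 0.871.

0.871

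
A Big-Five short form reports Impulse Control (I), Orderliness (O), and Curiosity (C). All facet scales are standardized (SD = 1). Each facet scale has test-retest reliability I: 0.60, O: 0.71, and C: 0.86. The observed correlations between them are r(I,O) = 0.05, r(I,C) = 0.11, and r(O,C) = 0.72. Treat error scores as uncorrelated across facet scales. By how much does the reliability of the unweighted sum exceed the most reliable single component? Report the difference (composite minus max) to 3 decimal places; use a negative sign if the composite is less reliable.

-0.034

Var(sum) = 3 + 1.76 = 4.76; true-score variance = 2.17 + 1.76 = 3.93; composite reliability = 0.8256.
Max component reliability = 0.8600.
Difference = 0.8256 − 0.8600 = -0.034.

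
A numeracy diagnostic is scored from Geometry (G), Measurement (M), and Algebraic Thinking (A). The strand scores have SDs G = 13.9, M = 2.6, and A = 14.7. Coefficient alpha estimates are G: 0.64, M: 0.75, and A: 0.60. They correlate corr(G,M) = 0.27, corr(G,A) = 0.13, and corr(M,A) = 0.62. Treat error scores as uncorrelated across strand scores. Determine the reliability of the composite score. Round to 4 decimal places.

0.7059

Var(G+M+A) = 13.9² + 2.6² + 14.7² + 2·[13.9·2.6·0.27 + 13.9·14.7·0.13 + 2.6·14.7·0.62] = 416.06 + 120.034 = 536.094.
Because errors are independent across components, Cov(Tᵢ,Tⱼ) = Cov(Xᵢ,Xⱼ); the off-diagonal part of the true-score variance is the same as above.
True-score variance = [13.9²·0.64 + 2.6²·0.75 + 14.7²·0.60] + 120.034 = 258.378 + 120.034 = 378.413.
Reliability = 378.413 / 536.094 = 0.7059.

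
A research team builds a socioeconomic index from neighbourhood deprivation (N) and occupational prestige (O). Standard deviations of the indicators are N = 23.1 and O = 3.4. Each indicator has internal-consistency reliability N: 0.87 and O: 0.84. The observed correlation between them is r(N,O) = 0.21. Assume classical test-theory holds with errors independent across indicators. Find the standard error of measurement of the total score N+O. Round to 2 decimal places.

Var(total) = 545.17 + 32.9868 = 578.157.
True-score variance = 473.951 + 32.9868 = 506.938, so reliability = 0.8768.
Error variance = 578.157 − 506.938 = 71.2189; SEM = √71.2189 = 8.44.

8.44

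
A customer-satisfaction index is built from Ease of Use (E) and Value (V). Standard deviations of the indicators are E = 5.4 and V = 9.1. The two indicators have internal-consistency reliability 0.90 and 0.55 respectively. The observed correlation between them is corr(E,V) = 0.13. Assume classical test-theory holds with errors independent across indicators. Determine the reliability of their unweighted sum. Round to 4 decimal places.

0.6779

Var(E+V) = 5.4² + 9.1² + 2·[5.4·9.1·0.13] = 111.97 + 12.7764 = 124.746.
Under uncorrelated errors the observed covariances equal the true-score covariances, so only the own-variance terms attenuate.
True-score variance = [5.4²·0.90 + 9.1²·0.55] + 12.7764 = 71.7895 + 12.7764 = 84.5659.
Reliability = 84.5659 / 124.746 = 0.6779.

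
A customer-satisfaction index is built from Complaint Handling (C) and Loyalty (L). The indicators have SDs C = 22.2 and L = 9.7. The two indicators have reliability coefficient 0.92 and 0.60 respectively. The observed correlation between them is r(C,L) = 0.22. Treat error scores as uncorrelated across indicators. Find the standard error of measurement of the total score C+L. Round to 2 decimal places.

Var(total) = 586.93 + 94.7496 = 681.68.
True-score variance = 509.867 + 94.7496 = 604.616, so reliability = 0.8870.
Error variance = 681.68 − 604.616 = 77.0632; SEM = √77.0632 = 8.78.

8.78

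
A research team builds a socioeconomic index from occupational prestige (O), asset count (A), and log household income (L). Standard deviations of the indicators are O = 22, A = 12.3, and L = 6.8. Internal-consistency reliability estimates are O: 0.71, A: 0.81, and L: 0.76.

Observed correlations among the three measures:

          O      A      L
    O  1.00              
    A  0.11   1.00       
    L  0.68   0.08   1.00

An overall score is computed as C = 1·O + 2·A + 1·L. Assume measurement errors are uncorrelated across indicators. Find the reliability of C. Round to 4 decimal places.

Var(C) = 22² + 2²·12.3² + 6.8² + 2·[2·22·12.3·0.11 + 22·6.8·0.68 + 2·12.3·6.8·0.08] = 1135.4 + 349.285 = 1484.68.
Because errors are independent across components, Cov(Tᵢ,Tⱼ) = Cov(Xᵢ,Xⱼ); the off-diagonal part of the true-score variance is the same as above.
True-score variance = [22²·0.71 + 2²·12.3²·0.81 + 6.8²·0.76] + 349.285 = 868.962 + 349.285 = 1218.25.
Reliability = 1218.25 / 1484.68 = 0.8205.

0.8205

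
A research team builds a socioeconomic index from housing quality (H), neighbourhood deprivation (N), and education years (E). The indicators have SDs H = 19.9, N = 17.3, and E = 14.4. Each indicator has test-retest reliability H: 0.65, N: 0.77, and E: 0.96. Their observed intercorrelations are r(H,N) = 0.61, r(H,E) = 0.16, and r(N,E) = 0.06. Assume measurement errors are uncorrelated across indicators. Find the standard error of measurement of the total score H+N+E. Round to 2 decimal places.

Var(total) = 902.66 + 541.603 = 1444.26.
True-score variance = 686.925 + 541.603 = 1228.53, so reliability = 0.8506.
Error variance = 1444.26 − 1228.53 = 215.735; SEM = √215.735 = 14.69.

14.69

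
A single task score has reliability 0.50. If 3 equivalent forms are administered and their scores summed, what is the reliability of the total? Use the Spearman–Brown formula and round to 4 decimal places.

ρ_k = kρ / (1 + (k−1)ρ) = 3·0.50 / (1 + 2·0.50) = 1.500 / 2.000 = 0.7500.

0.7500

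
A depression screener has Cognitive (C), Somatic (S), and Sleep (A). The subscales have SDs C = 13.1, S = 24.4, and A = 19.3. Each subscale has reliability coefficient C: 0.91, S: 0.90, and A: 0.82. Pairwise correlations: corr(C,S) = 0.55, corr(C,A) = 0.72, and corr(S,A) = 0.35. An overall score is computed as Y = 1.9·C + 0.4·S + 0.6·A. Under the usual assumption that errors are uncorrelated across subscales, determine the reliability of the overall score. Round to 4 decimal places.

Var(Y) = 1.9²·13.1² + 0.4²·24.4² + 0.6²·19.3² + 2·[0.76·13.1·24.4·0.55 + 1.14·13.1·19.3·0.72 + 0.24·24.4·19.3·0.35] = 848.866 + 761.379 = 1610.25.
With uncorrelated errors the cross-covariances are all true-score covariance, so they carry over unchanged; only the diagonal terms shrink to ρᵢσᵢ².
True-score variance = [1.9²·13.1²·0.91 + 0.4²·24.4²·0.90 + 0.6²·19.3²·0.82] + 761.379 = 759.447 + 761.379 = 1520.83.
Reliability = 1520.83 / 1610.25 = 0.9445.

0.9445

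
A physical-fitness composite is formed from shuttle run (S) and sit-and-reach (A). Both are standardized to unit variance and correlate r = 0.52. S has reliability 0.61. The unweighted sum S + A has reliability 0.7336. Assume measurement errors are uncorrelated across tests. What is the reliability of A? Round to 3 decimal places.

0.580

Var(S+A) = 2 + 2·0.52 = 3.040.
True-score variance = ρ_S + ρ_A + 2·0.52, so 0.7336 = (0.61 + ρ_A + 1.04) / 3.040.
ρ_A = 0.7336·3.040 − 0.61 − 1.04 = 0.580.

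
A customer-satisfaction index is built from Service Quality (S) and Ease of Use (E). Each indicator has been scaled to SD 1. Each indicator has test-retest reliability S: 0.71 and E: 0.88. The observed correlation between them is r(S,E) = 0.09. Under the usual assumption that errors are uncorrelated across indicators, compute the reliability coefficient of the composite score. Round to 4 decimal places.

0.8119

Var(S+E) = 2 + 2·[0.09] = 2 + 0.18 = 2.18.
Because errors are independent across components, Cov(Tᵢ,Tⱼ) = Cov(Xᵢ,Xⱼ); the off-diagonal part of the true-score variance is the same as above.
True-score variance = [0.71 + 0.88] + 0.18 = 1.59 + 0.18 = 1.77.
Reliability = 1.77 / 2.18 = 0.8119.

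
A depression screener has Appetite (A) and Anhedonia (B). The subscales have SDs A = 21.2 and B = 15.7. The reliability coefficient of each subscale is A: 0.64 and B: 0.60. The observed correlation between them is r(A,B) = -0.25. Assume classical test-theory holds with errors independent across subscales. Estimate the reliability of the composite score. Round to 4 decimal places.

Var(A+B) = 21.2² + 15.7² + 2·[21.2·15.7·(-0.25)] = 695.93 − 166.42 = 529.51.
With uncorrelated errors the cross-covariances are all true-score covariance, so they carry over unchanged; only the diagonal terms shrink to ρᵢσᵢ².
True-score variance = [21.2²·0.64 + 15.7²·0.60] − 166.42 = 435.536 − 166.42 = 269.116.
Reliability = 269.116 / 529.51 = 0.5082.

0.5082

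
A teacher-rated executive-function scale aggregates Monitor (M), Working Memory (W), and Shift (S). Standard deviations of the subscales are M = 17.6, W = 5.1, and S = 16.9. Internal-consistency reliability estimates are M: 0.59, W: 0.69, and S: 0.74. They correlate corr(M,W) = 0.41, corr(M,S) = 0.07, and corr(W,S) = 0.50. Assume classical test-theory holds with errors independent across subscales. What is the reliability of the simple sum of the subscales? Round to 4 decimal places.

0.7456

Var(M+W+S) = 17.6² + 5.1² + 16.9² + 2·[17.6·5.1·0.41 + 17.6·16.9·0.07 + 5.1·16.9·0.50] = 621.38 + 201.435 = 822.815.
Because errors are independent across components, Cov(Tᵢ,Tⱼ) = Cov(Xᵢ,Xⱼ); the off-diagonal part of the true-score variance is the same as above.
True-score variance = [17.6²·0.59 + 5.1²·0.69 + 16.9²·0.74] + 201.435 = 412.057 + 201.435 = 613.491.
Reliability = 613.491 / 822.815 = 0.7456.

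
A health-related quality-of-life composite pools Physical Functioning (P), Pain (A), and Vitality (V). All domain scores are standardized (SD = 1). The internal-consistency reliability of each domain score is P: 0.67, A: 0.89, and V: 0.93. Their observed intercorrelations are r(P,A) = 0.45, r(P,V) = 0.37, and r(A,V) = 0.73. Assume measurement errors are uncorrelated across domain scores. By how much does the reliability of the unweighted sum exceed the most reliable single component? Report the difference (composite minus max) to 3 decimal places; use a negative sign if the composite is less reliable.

-0.014

Var(sum) = 3 + 3.1 = 6.1; true-score variance = 2.49 + 3.1 = 5.59; composite reliability = 0.9164.
Max component reliability = 0.9300.
Difference = 0.9164 − 0.9300 = -0.014.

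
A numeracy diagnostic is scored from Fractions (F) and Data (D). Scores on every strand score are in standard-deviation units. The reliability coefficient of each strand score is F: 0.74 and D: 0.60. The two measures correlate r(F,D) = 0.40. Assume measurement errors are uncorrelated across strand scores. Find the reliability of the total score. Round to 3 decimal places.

Var(F+D) = 2 + 2·[0.40] = 2 + 0.8 = 2.8.
Because errors are independent across components, Cov(Tᵢ,Tⱼ) = Cov(Xᵢ,Xⱼ); the off-diagonal part of the true-score variance is the same as above.
True-score variance = [0.74 + 0.60] + 0.8 = 1.34 + 0.8 = 2.14.
Reliability = 2.14 / 2.8 = 0.764.

0.764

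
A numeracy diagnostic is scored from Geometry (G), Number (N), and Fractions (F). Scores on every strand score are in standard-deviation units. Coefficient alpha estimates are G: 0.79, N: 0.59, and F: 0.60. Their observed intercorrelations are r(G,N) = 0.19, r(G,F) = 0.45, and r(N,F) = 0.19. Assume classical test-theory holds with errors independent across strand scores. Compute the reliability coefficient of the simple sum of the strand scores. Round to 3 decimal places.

0.781

Var(G+N+F) = 3 + 2·[0.19 + 0.45 + 0.19] = 3 + 1.66 = 4.66.
Because errors are independent across components, Cov(Tᵢ,Tⱼ) = Cov(Xᵢ,Xⱼ); the off-diagonal part of the true-score variance is the same as above.
True-score variance = [0.79 + 0.59 + 0.60] + 1.66 = 1.98 + 1.66 = 3.64.
Reliability = 3.64 / 4.66 = 0.781.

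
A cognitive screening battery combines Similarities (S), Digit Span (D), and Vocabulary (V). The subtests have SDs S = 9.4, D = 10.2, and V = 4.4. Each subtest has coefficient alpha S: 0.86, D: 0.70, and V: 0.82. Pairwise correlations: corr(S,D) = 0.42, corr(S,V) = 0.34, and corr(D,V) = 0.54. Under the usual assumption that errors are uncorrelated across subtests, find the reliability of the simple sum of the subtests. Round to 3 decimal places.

Var(S+D+V) = 9.4² + 10.2² + 4.4² + 2·[9.4·10.2·0.42 + 9.4·4.4·0.34 + 10.2·4.4·0.54] = 211.76 + 157.134 = 368.894.
Because errors are independent across components, Cov(Tᵢ,Tⱼ) = Cov(Xᵢ,Xⱼ); the off-diagonal part of the true-score variance is the same as above.
True-score variance = [9.4²·0.86 + 10.2²·0.70 + 4.4²·0.82] + 157.134 = 164.693 + 157.134 = 321.827.
Reliability = 321.827 / 368.894 = 0.872.

0.872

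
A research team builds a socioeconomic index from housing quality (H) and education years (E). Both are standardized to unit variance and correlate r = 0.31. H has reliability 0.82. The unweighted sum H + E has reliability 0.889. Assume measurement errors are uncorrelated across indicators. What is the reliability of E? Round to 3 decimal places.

0.889

Var(H+E) = 2 + 2·0.31 = 2.620.
True-score variance = ρ_H + ρ_E + 2·0.31, so 0.889 = (0.82 + ρ_E + 0.62) / 2.620.
ρ_E = 0.889·2.620 − 0.82 − 0.62 = 0.889.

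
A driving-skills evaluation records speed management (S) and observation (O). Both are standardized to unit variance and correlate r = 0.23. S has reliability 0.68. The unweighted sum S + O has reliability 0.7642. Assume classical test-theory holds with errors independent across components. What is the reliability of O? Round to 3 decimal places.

0.740

Var(S+O) = 2 + 2·0.23 = 2.460.
True-score variance = ρ_S + ρ_O + 2·0.23, so 0.7642 = (0.68 + ρ_O + 0.46) / 2.460.
ρ_O = 0.7642·2.460 − 0.68 − 0.46 = 0.740.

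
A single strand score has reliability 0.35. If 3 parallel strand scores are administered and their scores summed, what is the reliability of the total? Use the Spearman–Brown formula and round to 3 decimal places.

ρ_k = kρ / (1 + (k−1)ρ) = 3·0.35 / (1 + 2·0.35) = 1.050 / 1.700 = 0.618.

0.618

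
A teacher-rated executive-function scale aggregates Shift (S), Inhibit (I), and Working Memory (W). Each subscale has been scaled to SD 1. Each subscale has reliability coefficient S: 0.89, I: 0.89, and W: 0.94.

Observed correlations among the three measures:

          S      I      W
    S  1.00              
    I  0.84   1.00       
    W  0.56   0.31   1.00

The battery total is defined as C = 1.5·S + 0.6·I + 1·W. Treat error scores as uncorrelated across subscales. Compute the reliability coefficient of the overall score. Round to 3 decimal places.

0.952

Var(C) = 1.5² + 0.6² + 1 + 2·[0.9·0.84 + 1.5·0.56 + 0.6·0.31] = 3.61 + 3.564 = 7.174.
With uncorrelated errors the cross-covariances are all true-score covariance, so they carry over unchanged; only the diagonal terms shrink to ρᵢσᵢ².
True-score variance = [1.5²·0.89 + 0.6²·0.89 + 0.94] + 3.564 = 3.2629 + 3.564 = 6.8269.
Reliability = 6.8269 / 7.174 = 0.952.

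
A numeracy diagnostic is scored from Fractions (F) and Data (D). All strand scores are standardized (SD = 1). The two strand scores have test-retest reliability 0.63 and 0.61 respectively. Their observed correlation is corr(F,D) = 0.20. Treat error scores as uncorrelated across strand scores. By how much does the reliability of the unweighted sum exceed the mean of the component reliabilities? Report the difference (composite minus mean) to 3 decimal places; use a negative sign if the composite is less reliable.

Var(sum) = 2 + 0.4 = 2.4; true-score variance = 1.24 + 0.4 = 1.64; composite reliability = 0.6833.
Mean component reliability = 0.6200.
Difference = 0.6833 − 0.6200 = 0.063.

0.063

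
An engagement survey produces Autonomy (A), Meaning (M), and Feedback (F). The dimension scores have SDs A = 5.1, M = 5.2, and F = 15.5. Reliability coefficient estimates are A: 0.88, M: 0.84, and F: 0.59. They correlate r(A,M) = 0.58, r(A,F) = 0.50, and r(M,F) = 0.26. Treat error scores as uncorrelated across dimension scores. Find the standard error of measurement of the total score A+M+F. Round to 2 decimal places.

10.29

Var(total) = 293.3 + 151.725 = 445.025.
True-score variance = 187.35 + 151.725 = 339.075, so reliability = 0.7619.
Error variance = 445.025 − 339.075 = 105.95; SEM = √105.95 = 10.29.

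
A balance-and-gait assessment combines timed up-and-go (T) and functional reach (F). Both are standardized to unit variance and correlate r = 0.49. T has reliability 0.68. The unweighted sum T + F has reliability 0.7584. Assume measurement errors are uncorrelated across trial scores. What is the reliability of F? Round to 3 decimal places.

Var(T+F) = 2 + 2·0.49 = 2.980.
True-score variance = ρ_T + ρ_F + 2·0.49, so 0.7584 = (0.68 + ρ_F + 0.98) / 2.980.
ρ_F = 0.7584·2.980 − 0.68 − 0.98 = 0.600.

0.600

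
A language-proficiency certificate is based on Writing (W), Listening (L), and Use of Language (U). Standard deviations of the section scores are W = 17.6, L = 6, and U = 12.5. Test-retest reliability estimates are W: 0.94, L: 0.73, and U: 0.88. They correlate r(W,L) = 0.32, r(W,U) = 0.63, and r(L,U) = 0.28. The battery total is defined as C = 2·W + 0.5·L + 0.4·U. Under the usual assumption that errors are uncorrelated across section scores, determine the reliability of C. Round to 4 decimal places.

0.9492

Var(C) = 2²·17.6² + 0.5²·6² + 0.4²·12.5² + 2·[17.6·6·0.32 + 0.8·17.6·12.5·0.63 + 0.2·6·12.5·0.28] = 1273.04 + 297.744 = 1570.78.
With uncorrelated errors the cross-covariances are all true-score covariance, so they carry over unchanged; only the diagonal terms shrink to ρᵢσᵢ².
True-score variance = [2²·17.6²·0.94 + 0.5²·6²·0.73 + 0.4²·12.5²·0.88] + 297.744 = 1193.27 + 297.744 = 1491.01.
Reliability = 1491.01 / 1570.78 = 0.9492.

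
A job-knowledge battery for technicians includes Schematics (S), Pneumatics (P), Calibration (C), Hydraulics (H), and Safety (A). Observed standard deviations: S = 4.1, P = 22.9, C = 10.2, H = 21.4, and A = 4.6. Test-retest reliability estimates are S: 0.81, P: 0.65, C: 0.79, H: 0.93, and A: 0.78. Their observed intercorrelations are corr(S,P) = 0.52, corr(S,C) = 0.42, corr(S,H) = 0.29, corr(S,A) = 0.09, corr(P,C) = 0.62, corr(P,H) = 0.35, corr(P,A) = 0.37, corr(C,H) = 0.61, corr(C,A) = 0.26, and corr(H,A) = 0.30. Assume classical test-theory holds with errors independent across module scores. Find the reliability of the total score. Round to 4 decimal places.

0.8966

Var(S+P+C+H+A) = 4.1² + 22.9² + 10.2² + 21.4² + 4.6² + 2·[4.1·22.9·0.52 + 4.1·10.2·0.42 + 4.1·21.4·0.29 + 4.1·4.6·0.09 + 22.9·10.2·0.62 + 22.9·21.4·0.35 + 22.9·4.6·0.37 + 10.2·21.4·0.61 + 10.2·4.6·0.26 + 21.4·4.6·0.30] = 1124.38 + 1247.46 = 2371.84.
Under uncorrelated errors the observed covariances equal the true-score covariances, so only the own-variance terms attenuate.
True-score variance = [4.1²·0.81 + 22.9²·0.65 + 10.2²·0.79 + 21.4²·0.93 + 4.6²·0.78] + 1247.46 = 879.082 + 1247.46 = 2126.54.
Reliability = 2126.54 / 2371.84 = 0.8966.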